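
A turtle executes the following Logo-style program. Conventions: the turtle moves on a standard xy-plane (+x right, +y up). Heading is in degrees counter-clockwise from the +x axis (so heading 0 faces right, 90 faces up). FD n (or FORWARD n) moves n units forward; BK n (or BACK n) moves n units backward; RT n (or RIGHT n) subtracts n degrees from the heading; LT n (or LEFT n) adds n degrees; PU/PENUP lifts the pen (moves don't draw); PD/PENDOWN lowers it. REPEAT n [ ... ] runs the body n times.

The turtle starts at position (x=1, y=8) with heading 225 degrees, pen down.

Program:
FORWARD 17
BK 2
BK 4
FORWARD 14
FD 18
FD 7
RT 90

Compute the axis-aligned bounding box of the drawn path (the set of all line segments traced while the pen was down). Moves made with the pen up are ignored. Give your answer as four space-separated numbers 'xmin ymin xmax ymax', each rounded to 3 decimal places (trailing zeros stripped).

Executing turtle program step by step:
Start: pos=(1,8), heading=225, pen down
FD 17: (1,8) -> (-11.021,-4.021) [heading=225, draw]
BK 2: (-11.021,-4.021) -> (-9.607,-2.607) [heading=225, draw]
BK 4: (-9.607,-2.607) -> (-6.778,0.222) [heading=225, draw]
FD 14: (-6.778,0.222) -> (-16.678,-9.678) [heading=225, draw]
FD 18: (-16.678,-9.678) -> (-29.406,-22.406) [heading=225, draw]
FD 7: (-29.406,-22.406) -> (-34.355,-27.355) [heading=225, draw]
RT 90: heading 225 -> 135
Final: pos=(-34.355,-27.355), heading=135, 6 segment(s) drawn

Segment endpoints: x in {-34.355, -29.406, -16.678, -11.021, -9.607, -6.778, 1}, y in {-27.355, -22.406, -9.678, -4.021, -2.607, 0.222, 8}
xmin=-34.355, ymin=-27.355, xmax=1, ymax=8

Answer: -34.355 -27.355 1 8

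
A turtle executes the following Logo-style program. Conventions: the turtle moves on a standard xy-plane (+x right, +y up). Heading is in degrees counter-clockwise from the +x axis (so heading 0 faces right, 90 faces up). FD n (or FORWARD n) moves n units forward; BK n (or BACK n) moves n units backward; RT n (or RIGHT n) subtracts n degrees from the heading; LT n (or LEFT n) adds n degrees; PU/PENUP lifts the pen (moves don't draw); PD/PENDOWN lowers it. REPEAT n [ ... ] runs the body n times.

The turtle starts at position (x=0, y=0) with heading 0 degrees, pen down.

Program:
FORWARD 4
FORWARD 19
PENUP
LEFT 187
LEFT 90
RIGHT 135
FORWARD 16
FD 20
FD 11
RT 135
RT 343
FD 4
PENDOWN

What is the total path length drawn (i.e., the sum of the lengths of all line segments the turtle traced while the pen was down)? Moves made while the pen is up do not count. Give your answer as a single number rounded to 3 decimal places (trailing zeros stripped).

Answer: 23

Derivation:
Executing turtle program step by step:
Start: pos=(0,0), heading=0, pen down
FD 4: (0,0) -> (4,0) [heading=0, draw]
FD 19: (4,0) -> (23,0) [heading=0, draw]
PU: pen up
LT 187: heading 0 -> 187
LT 90: heading 187 -> 277
RT 135: heading 277 -> 142
FD 16: (23,0) -> (10.392,9.851) [heading=142, move]
FD 20: (10.392,9.851) -> (-5.368,22.164) [heading=142, move]
FD 11: (-5.368,22.164) -> (-14.037,28.936) [heading=142, move]
RT 135: heading 142 -> 7
RT 343: heading 7 -> 24
FD 4: (-14.037,28.936) -> (-10.382,30.563) [heading=24, move]
PD: pen down
Final: pos=(-10.382,30.563), heading=24, 2 segment(s) drawn

Segment lengths:
  seg 1: (0,0) -> (4,0), length = 4
  seg 2: (4,0) -> (23,0), length = 19
Total = 23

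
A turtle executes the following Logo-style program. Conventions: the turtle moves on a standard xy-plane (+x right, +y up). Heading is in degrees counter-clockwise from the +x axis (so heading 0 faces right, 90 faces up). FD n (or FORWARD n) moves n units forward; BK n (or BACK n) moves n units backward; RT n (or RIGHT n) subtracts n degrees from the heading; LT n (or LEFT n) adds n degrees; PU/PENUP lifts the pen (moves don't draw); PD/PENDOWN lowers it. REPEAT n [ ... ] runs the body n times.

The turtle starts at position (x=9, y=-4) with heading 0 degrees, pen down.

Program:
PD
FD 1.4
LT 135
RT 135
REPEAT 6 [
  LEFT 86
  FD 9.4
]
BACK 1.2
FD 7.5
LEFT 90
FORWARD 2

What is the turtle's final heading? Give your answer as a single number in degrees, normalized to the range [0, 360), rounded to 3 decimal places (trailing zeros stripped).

Executing turtle program step by step:
Start: pos=(9,-4), heading=0, pen down
PD: pen down
FD 1.4: (9,-4) -> (10.4,-4) [heading=0, draw]
LT 135: heading 0 -> 135
RT 135: heading 135 -> 0
REPEAT 6 [
  -- iteration 1/6 --
  LT 86: heading 0 -> 86
  FD 9.4: (10.4,-4) -> (11.056,5.377) [heading=86, draw]
  -- iteration 2/6 --
  LT 86: heading 86 -> 172
  FD 9.4: (11.056,5.377) -> (1.747,6.685) [heading=172, draw]
  -- iteration 3/6 --
  LT 86: heading 172 -> 258
  FD 9.4: (1.747,6.685) -> (-0.207,-2.509) [heading=258, draw]
  -- iteration 4/6 --
  LT 86: heading 258 -> 344
  FD 9.4: (-0.207,-2.509) -> (8.829,-5.1) [heading=344, draw]
  -- iteration 5/6 --
  LT 86: heading 344 -> 70
  FD 9.4: (8.829,-5.1) -> (12.044,3.733) [heading=70, draw]
  -- iteration 6/6 --
  LT 86: heading 70 -> 156
  FD 9.4: (12.044,3.733) -> (3.456,7.556) [heading=156, draw]
]
BK 1.2: (3.456,7.556) -> (4.553,7.068) [heading=156, draw]
FD 7.5: (4.553,7.068) -> (-2.299,10.119) [heading=156, draw]
LT 90: heading 156 -> 246
FD 2: (-2.299,10.119) -> (-3.112,8.292) [heading=246, draw]
Final: pos=(-3.112,8.292), heading=246, 10 segment(s) drawn

Answer: 246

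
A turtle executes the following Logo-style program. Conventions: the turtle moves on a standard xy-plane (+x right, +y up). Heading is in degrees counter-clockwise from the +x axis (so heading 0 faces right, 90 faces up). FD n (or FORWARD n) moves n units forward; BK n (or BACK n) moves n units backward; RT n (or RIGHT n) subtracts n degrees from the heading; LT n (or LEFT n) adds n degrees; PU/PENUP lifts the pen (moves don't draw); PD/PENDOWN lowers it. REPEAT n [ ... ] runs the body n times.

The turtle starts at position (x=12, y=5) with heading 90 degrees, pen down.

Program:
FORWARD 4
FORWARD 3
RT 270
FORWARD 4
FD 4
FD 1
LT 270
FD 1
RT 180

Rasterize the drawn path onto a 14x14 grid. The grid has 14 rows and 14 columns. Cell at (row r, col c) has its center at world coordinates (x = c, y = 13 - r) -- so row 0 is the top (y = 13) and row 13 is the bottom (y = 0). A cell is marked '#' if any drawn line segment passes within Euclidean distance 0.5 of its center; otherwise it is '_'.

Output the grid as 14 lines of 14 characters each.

Segment 0: (12,5) -> (12,9)
Segment 1: (12,9) -> (12,12)
Segment 2: (12,12) -> (8,12)
Segment 3: (8,12) -> (4,12)
Segment 4: (4,12) -> (3,12)
Segment 5: (3,12) -> (3,13)

Answer: ___#__________
___##########_
____________#_
____________#_
____________#_
____________#_
____________#_
____________#_
____________#_
______________
______________
______________
______________
______________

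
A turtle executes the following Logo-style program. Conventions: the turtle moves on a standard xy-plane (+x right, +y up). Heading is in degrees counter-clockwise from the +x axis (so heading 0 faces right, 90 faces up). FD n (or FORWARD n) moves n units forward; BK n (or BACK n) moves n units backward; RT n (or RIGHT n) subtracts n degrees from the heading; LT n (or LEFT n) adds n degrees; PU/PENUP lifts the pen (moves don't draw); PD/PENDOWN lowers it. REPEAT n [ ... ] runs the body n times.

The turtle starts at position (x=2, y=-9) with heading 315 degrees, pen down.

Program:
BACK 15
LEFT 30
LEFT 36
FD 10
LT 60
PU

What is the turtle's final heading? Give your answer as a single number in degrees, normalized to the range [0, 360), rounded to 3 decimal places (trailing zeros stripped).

Executing turtle program step by step:
Start: pos=(2,-9), heading=315, pen down
BK 15: (2,-9) -> (-8.607,1.607) [heading=315, draw]
LT 30: heading 315 -> 345
LT 36: heading 345 -> 21
FD 10: (-8.607,1.607) -> (0.729,5.19) [heading=21, draw]
LT 60: heading 21 -> 81
PU: pen up
Final: pos=(0.729,5.19), heading=81, 2 segment(s) drawn

Answer: 81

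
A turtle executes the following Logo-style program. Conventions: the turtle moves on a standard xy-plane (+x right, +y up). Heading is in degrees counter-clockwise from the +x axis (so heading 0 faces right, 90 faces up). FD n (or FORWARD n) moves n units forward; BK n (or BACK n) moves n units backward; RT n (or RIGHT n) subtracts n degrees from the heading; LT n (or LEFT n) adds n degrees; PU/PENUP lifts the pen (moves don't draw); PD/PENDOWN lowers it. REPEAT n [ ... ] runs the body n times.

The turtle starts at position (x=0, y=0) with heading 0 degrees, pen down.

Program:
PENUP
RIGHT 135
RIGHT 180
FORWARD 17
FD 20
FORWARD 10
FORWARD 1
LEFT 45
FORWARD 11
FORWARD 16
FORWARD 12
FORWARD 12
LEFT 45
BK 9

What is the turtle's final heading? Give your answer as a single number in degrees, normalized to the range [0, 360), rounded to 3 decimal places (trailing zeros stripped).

Executing turtle program step by step:
Start: pos=(0,0), heading=0, pen down
PU: pen up
RT 135: heading 0 -> 225
RT 180: heading 225 -> 45
FD 17: (0,0) -> (12.021,12.021) [heading=45, move]
FD 20: (12.021,12.021) -> (26.163,26.163) [heading=45, move]
FD 10: (26.163,26.163) -> (33.234,33.234) [heading=45, move]
FD 1: (33.234,33.234) -> (33.941,33.941) [heading=45, move]
LT 45: heading 45 -> 90
FD 11: (33.941,33.941) -> (33.941,44.941) [heading=90, move]
FD 16: (33.941,44.941) -> (33.941,60.941) [heading=90, move]
FD 12: (33.941,60.941) -> (33.941,72.941) [heading=90, move]
FD 12: (33.941,72.941) -> (33.941,84.941) [heading=90, move]
LT 45: heading 90 -> 135
BK 9: (33.941,84.941) -> (40.305,78.577) [heading=135, move]
Final: pos=(40.305,78.577), heading=135, 0 segment(s) drawn

Answer: 135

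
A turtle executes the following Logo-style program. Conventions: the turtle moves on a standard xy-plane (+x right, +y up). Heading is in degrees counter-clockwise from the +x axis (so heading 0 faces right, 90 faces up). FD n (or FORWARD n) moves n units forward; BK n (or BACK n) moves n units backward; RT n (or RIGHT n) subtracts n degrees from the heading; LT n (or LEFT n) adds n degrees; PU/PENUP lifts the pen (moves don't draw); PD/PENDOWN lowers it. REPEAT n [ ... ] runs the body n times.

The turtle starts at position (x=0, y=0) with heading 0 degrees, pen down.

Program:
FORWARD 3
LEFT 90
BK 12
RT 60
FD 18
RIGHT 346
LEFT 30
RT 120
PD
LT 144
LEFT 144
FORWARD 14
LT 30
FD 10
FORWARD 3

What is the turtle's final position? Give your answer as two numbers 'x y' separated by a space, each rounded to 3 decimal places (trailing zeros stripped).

Answer: 12.47 -28.353

Derivation:
Executing turtle program step by step:
Start: pos=(0,0), heading=0, pen down
FD 3: (0,0) -> (3,0) [heading=0, draw]
LT 90: heading 0 -> 90
BK 12: (3,0) -> (3,-12) [heading=90, draw]
RT 60: heading 90 -> 30
FD 18: (3,-12) -> (18.588,-3) [heading=30, draw]
RT 346: heading 30 -> 44
LT 30: heading 44 -> 74
RT 120: heading 74 -> 314
PD: pen down
LT 144: heading 314 -> 98
LT 144: heading 98 -> 242
FD 14: (18.588,-3) -> (12.016,-15.361) [heading=242, draw]
LT 30: heading 242 -> 272
FD 10: (12.016,-15.361) -> (12.365,-25.355) [heading=272, draw]
FD 3: (12.365,-25.355) -> (12.47,-28.353) [heading=272, draw]
Final: pos=(12.47,-28.353), heading=272, 6 segment(s) drawn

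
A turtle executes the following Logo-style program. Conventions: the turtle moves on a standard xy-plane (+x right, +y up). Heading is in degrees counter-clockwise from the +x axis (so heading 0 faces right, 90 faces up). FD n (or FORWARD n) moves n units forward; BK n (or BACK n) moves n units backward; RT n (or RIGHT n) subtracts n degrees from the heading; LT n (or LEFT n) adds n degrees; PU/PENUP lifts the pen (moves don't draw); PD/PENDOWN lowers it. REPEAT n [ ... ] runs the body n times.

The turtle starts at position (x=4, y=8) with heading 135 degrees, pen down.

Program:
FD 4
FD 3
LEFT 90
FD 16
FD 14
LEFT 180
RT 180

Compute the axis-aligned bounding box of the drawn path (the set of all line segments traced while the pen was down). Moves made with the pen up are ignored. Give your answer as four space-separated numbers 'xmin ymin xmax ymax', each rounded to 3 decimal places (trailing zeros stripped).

Answer: -22.163 -8.263 4 12.95

Derivation:
Executing turtle program step by step:
Start: pos=(4,8), heading=135, pen down
FD 4: (4,8) -> (1.172,10.828) [heading=135, draw]
FD 3: (1.172,10.828) -> (-0.95,12.95) [heading=135, draw]
LT 90: heading 135 -> 225
FD 16: (-0.95,12.95) -> (-12.263,1.636) [heading=225, draw]
FD 14: (-12.263,1.636) -> (-22.163,-8.263) [heading=225, draw]
LT 180: heading 225 -> 45
RT 180: heading 45 -> 225
Final: pos=(-22.163,-8.263), heading=225, 4 segment(s) drawn

Segment endpoints: x in {-22.163, -12.263, -0.95, 1.172, 4}, y in {-8.263, 1.636, 8, 10.828, 12.95}
xmin=-22.163, ymin=-8.263, xmax=4, ymax=12.95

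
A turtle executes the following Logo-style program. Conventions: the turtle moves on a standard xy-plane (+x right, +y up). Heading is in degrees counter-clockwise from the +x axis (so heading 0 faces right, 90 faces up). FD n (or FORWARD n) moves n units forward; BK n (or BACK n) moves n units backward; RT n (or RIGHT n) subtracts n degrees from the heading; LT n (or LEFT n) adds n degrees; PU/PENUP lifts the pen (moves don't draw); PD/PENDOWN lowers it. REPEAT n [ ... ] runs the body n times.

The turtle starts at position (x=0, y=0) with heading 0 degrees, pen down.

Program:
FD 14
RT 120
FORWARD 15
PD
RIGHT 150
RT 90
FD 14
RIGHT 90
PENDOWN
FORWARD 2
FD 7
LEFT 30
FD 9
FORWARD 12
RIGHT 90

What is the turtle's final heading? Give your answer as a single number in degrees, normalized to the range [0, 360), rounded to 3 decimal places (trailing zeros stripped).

Answer: 210

Derivation:
Executing turtle program step by step:
Start: pos=(0,0), heading=0, pen down
FD 14: (0,0) -> (14,0) [heading=0, draw]
RT 120: heading 0 -> 240
FD 15: (14,0) -> (6.5,-12.99) [heading=240, draw]
PD: pen down
RT 150: heading 240 -> 90
RT 90: heading 90 -> 0
FD 14: (6.5,-12.99) -> (20.5,-12.99) [heading=0, draw]
RT 90: heading 0 -> 270
PD: pen down
FD 2: (20.5,-12.99) -> (20.5,-14.99) [heading=270, draw]
FD 7: (20.5,-14.99) -> (20.5,-21.99) [heading=270, draw]
LT 30: heading 270 -> 300
FD 9: (20.5,-21.99) -> (25,-29.785) [heading=300, draw]
FD 12: (25,-29.785) -> (31,-40.177) [heading=300, draw]
RT 90: heading 300 -> 210
Final: pos=(31,-40.177), heading=210, 7 segment(s) drawn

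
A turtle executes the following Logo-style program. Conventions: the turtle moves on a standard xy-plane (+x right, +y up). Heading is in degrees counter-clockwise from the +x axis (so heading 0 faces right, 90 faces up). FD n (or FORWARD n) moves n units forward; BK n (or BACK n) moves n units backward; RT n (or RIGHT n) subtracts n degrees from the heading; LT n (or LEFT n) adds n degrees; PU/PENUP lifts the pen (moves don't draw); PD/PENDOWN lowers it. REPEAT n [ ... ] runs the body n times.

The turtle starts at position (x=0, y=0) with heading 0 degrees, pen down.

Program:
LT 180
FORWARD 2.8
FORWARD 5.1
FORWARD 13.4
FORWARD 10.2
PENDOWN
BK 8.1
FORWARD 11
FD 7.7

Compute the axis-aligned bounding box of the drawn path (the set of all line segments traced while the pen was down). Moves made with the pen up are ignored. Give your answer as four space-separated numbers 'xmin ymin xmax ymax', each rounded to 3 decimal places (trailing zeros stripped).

Executing turtle program step by step:
Start: pos=(0,0), heading=0, pen down
LT 180: heading 0 -> 180
FD 2.8: (0,0) -> (-2.8,0) [heading=180, draw]
FD 5.1: (-2.8,0) -> (-7.9,0) [heading=180, draw]
FD 13.4: (-7.9,0) -> (-21.3,0) [heading=180, draw]
FD 10.2: (-21.3,0) -> (-31.5,0) [heading=180, draw]
PD: pen down
BK 8.1: (-31.5,0) -> (-23.4,0) [heading=180, draw]
FD 11: (-23.4,0) -> (-34.4,0) [heading=180, draw]
FD 7.7: (-34.4,0) -> (-42.1,0) [heading=180, draw]
Final: pos=(-42.1,0), heading=180, 7 segment(s) drawn

Segment endpoints: x in {-42.1, -34.4, -31.5, -23.4, -21.3, -7.9, -2.8, 0}, y in {0, 0, 0, 0, 0, 0, 0, 0}
xmin=-42.1, ymin=0, xmax=0, ymax=0

Answer: -42.1 0 0 0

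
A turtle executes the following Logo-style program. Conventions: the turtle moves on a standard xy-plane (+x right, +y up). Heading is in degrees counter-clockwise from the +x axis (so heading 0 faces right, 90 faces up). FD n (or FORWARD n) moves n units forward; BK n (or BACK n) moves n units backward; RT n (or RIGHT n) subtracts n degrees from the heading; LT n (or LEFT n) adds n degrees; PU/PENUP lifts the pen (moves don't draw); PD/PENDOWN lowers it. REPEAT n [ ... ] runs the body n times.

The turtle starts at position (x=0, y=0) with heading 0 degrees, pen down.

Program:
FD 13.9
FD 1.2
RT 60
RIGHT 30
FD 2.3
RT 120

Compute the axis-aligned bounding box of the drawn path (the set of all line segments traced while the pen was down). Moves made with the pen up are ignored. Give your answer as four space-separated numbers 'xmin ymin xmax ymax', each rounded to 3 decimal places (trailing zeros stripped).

Executing turtle program step by step:
Start: pos=(0,0), heading=0, pen down
FD 13.9: (0,0) -> (13.9,0) [heading=0, draw]
FD 1.2: (13.9,0) -> (15.1,0) [heading=0, draw]
RT 60: heading 0 -> 300
RT 30: heading 300 -> 270
FD 2.3: (15.1,0) -> (15.1,-2.3) [heading=270, draw]
RT 120: heading 270 -> 150
Final: pos=(15.1,-2.3), heading=150, 3 segment(s) drawn

Segment endpoints: x in {0, 13.9, 15.1}, y in {-2.3, 0}
xmin=0, ymin=-2.3, xmax=15.1, ymax=0

Answer: 0 -2.3 15.1 0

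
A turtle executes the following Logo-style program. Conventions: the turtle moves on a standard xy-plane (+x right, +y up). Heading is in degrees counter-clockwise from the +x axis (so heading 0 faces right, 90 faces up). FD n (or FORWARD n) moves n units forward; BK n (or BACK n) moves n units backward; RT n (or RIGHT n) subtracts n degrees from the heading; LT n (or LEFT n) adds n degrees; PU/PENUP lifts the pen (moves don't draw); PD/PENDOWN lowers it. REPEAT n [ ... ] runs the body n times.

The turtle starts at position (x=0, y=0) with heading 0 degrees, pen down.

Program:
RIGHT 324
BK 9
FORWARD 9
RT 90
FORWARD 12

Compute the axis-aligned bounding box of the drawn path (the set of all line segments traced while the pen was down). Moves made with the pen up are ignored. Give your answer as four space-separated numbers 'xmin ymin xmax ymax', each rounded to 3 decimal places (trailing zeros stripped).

Executing turtle program step by step:
Start: pos=(0,0), heading=0, pen down
RT 324: heading 0 -> 36
BK 9: (0,0) -> (-7.281,-5.29) [heading=36, draw]
FD 9: (-7.281,-5.29) -> (0,0) [heading=36, draw]
RT 90: heading 36 -> 306
FD 12: (0,0) -> (7.053,-9.708) [heading=306, draw]
Final: pos=(7.053,-9.708), heading=306, 3 segment(s) drawn

Segment endpoints: x in {-7.281, 0, 7.053}, y in {-9.708, -5.29, 0}
xmin=-7.281, ymin=-9.708, xmax=7.053, ymax=0

Answer: -7.281 -9.708 7.053 0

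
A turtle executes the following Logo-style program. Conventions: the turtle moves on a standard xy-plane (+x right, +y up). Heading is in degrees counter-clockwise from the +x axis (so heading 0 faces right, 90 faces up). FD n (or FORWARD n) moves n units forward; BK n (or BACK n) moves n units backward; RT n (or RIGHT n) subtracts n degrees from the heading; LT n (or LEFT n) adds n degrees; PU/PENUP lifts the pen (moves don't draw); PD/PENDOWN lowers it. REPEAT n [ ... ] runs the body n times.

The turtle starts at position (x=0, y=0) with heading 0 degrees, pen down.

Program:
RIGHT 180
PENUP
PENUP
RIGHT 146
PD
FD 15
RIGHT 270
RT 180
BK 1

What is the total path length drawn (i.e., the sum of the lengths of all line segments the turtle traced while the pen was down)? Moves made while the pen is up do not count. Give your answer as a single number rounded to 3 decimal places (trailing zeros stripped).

Answer: 16

Derivation:
Executing turtle program step by step:
Start: pos=(0,0), heading=0, pen down
RT 180: heading 0 -> 180
PU: pen up
PU: pen up
RT 146: heading 180 -> 34
PD: pen down
FD 15: (0,0) -> (12.436,8.388) [heading=34, draw]
RT 270: heading 34 -> 124
RT 180: heading 124 -> 304
BK 1: (12.436,8.388) -> (11.876,9.217) [heading=304, draw]
Final: pos=(11.876,9.217), heading=304, 2 segment(s) drawn

Segment lengths:
  seg 1: (0,0) -> (12.436,8.388), length = 15
  seg 2: (12.436,8.388) -> (11.876,9.217), length = 1
Total = 16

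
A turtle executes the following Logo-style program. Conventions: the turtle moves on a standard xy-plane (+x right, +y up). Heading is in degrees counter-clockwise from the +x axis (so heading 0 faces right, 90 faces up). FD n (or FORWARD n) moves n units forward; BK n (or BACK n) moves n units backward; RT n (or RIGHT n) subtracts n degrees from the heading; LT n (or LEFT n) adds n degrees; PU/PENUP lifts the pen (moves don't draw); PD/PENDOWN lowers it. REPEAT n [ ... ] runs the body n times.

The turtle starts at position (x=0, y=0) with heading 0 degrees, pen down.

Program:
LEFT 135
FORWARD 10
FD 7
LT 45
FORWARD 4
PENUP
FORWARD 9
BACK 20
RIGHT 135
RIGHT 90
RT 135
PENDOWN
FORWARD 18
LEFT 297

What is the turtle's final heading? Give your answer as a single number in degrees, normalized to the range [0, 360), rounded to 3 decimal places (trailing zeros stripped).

Answer: 117

Derivation:
Executing turtle program step by step:
Start: pos=(0,0), heading=0, pen down
LT 135: heading 0 -> 135
FD 10: (0,0) -> (-7.071,7.071) [heading=135, draw]
FD 7: (-7.071,7.071) -> (-12.021,12.021) [heading=135, draw]
LT 45: heading 135 -> 180
FD 4: (-12.021,12.021) -> (-16.021,12.021) [heading=180, draw]
PU: pen up
FD 9: (-16.021,12.021) -> (-25.021,12.021) [heading=180, move]
BK 20: (-25.021,12.021) -> (-5.021,12.021) [heading=180, move]
RT 135: heading 180 -> 45
RT 90: heading 45 -> 315
RT 135: heading 315 -> 180
PD: pen down
FD 18: (-5.021,12.021) -> (-23.021,12.021) [heading=180, draw]
LT 297: heading 180 -> 117
Final: pos=(-23.021,12.021), heading=117, 4 segment(s) drawn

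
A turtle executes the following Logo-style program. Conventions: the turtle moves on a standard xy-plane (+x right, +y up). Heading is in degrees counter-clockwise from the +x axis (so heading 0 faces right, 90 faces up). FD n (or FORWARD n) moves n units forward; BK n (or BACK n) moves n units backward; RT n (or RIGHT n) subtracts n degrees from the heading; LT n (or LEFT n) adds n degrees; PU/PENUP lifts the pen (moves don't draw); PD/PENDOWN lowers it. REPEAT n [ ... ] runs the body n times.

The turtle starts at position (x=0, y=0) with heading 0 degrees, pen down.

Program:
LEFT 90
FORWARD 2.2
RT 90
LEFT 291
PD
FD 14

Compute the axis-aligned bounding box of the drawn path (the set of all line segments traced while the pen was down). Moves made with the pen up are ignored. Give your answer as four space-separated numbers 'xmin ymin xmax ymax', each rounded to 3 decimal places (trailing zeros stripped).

Answer: 0 -10.87 5.017 2.2

Derivation:
Executing turtle program step by step:
Start: pos=(0,0), heading=0, pen down
LT 90: heading 0 -> 90
FD 2.2: (0,0) -> (0,2.2) [heading=90, draw]
RT 90: heading 90 -> 0
LT 291: heading 0 -> 291
PD: pen down
FD 14: (0,2.2) -> (5.017,-10.87) [heading=291, draw]
Final: pos=(5.017,-10.87), heading=291, 2 segment(s) drawn

Segment endpoints: x in {0, 0, 5.017}, y in {-10.87, 0, 2.2}
xmin=0, ymin=-10.87, xmax=5.017, ymax=2.2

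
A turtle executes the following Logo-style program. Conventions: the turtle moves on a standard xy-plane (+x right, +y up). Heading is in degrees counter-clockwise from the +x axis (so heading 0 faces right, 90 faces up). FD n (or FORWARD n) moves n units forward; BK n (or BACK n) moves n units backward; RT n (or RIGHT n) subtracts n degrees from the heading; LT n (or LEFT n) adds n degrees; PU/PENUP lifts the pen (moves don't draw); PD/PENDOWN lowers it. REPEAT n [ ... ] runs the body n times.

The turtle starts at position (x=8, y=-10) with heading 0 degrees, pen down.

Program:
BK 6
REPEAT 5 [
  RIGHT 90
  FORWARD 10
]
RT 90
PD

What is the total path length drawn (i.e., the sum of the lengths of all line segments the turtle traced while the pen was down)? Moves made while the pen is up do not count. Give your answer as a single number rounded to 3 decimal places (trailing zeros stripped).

Executing turtle program step by step:
Start: pos=(8,-10), heading=0, pen down
BK 6: (8,-10) -> (2,-10) [heading=0, draw]
REPEAT 5 [
  -- iteration 1/5 --
  RT 90: heading 0 -> 270
  FD 10: (2,-10) -> (2,-20) [heading=270, draw]
  -- iteration 2/5 --
  RT 90: heading 270 -> 180
  FD 10: (2,-20) -> (-8,-20) [heading=180, draw]
  -- iteration 3/5 --
  RT 90: heading 180 -> 90
  FD 10: (-8,-20) -> (-8,-10) [heading=90, draw]
  -- iteration 4/5 --
  RT 90: heading 90 -> 0
  FD 10: (-8,-10) -> (2,-10) [heading=0, draw]
  -- iteration 5/5 --
  RT 90: heading 0 -> 270
  FD 10: (2,-10) -> (2,-20) [heading=270, draw]
]
RT 90: heading 270 -> 180
PD: pen down
Final: pos=(2,-20), heading=180, 6 segment(s) drawn

Segment lengths:
  seg 1: (8,-10) -> (2,-10), length = 6
  seg 2: (2,-10) -> (2,-20), length = 10
  seg 3: (2,-20) -> (-8,-20), length = 10
  seg 4: (-8,-20) -> (-8,-10), length = 10
  seg 5: (-8,-10) -> (2,-10), length = 10
  seg 6: (2,-10) -> (2,-20), length = 10
Total = 56

Answer: 56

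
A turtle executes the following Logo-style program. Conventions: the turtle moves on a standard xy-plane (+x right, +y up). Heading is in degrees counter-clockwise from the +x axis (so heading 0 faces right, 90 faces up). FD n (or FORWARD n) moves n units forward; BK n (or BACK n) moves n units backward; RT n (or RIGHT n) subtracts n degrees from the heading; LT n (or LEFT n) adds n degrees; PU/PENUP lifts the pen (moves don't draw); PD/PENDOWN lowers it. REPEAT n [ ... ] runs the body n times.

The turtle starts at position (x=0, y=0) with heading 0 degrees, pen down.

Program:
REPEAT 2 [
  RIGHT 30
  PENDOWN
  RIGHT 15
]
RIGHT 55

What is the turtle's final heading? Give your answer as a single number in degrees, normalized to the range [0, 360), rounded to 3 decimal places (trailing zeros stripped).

Executing turtle program step by step:
Start: pos=(0,0), heading=0, pen down
REPEAT 2 [
  -- iteration 1/2 --
  RT 30: heading 0 -> 330
  PD: pen down
  RT 15: heading 330 -> 315
  -- iteration 2/2 --
  RT 30: heading 315 -> 285
  PD: pen down
  RT 15: heading 285 -> 270
]
RT 55: heading 270 -> 215
Final: pos=(0,0), heading=215, 0 segment(s) drawn

Answer: 215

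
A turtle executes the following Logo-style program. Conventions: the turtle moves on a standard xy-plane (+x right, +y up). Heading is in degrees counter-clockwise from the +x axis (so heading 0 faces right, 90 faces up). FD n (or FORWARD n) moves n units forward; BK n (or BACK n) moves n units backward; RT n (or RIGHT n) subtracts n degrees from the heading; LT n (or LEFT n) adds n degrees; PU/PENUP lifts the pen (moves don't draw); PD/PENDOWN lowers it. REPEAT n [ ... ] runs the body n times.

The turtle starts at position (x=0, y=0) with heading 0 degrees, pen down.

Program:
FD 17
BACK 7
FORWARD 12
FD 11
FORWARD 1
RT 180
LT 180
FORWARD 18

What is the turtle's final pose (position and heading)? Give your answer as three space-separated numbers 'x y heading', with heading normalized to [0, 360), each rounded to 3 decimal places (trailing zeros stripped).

Executing turtle program step by step:
Start: pos=(0,0), heading=0, pen down
FD 17: (0,0) -> (17,0) [heading=0, draw]
BK 7: (17,0) -> (10,0) [heading=0, draw]
FD 12: (10,0) -> (22,0) [heading=0, draw]
FD 11: (22,0) -> (33,0) [heading=0, draw]
FD 1: (33,0) -> (34,0) [heading=0, draw]
RT 180: heading 0 -> 180
LT 180: heading 180 -> 0
FD 18: (34,0) -> (52,0) [heading=0, draw]
Final: pos=(52,0), heading=0, 6 segment(s) drawn

Answer: 52 0 0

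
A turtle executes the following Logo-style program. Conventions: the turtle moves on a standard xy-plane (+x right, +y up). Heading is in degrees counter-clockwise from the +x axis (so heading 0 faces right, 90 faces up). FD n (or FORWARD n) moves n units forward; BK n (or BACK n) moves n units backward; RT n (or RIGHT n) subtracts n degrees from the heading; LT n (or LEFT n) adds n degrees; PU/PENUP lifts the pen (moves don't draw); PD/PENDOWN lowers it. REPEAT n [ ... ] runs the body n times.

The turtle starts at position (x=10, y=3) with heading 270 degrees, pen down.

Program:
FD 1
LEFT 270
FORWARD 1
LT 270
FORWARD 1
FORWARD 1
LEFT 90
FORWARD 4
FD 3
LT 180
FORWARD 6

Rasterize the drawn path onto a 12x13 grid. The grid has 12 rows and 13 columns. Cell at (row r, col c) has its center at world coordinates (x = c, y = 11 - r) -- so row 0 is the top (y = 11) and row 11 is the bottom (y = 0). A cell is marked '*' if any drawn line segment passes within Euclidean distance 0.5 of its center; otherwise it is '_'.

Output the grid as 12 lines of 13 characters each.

Segment 0: (10,3) -> (10,2)
Segment 1: (10,2) -> (9,2)
Segment 2: (9,2) -> (9,3)
Segment 3: (9,3) -> (9,4)
Segment 4: (9,4) -> (5,4)
Segment 5: (5,4) -> (2,4)
Segment 6: (2,4) -> (8,4)

Answer: _____________
_____________
_____________
_____________
_____________
_____________
_____________
__********___
_________**__
_________**__
_____________
_____________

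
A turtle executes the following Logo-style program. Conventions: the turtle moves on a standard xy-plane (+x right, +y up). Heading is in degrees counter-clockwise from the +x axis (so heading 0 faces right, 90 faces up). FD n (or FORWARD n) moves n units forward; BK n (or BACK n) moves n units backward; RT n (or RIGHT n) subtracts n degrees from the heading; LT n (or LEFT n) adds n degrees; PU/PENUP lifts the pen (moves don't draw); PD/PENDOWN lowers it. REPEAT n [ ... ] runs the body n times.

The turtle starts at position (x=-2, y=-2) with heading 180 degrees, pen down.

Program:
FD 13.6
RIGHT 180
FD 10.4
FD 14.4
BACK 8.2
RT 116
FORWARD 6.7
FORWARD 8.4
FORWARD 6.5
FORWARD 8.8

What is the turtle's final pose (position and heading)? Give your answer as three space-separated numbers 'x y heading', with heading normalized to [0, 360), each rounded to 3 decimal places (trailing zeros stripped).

Answer: -12.326 -29.323 244

Derivation:
Executing turtle program step by step:
Start: pos=(-2,-2), heading=180, pen down
FD 13.6: (-2,-2) -> (-15.6,-2) [heading=180, draw]
RT 180: heading 180 -> 0
FD 10.4: (-15.6,-2) -> (-5.2,-2) [heading=0, draw]
FD 14.4: (-5.2,-2) -> (9.2,-2) [heading=0, draw]
BK 8.2: (9.2,-2) -> (1,-2) [heading=0, draw]
RT 116: heading 0 -> 244
FD 6.7: (1,-2) -> (-1.937,-8.022) [heading=244, draw]
FD 8.4: (-1.937,-8.022) -> (-5.619,-15.572) [heading=244, draw]
FD 6.5: (-5.619,-15.572) -> (-8.469,-21.414) [heading=244, draw]
FD 8.8: (-8.469,-21.414) -> (-12.326,-29.323) [heading=244, draw]
Final: pos=(-12.326,-29.323), heading=244, 8 segment(s) drawn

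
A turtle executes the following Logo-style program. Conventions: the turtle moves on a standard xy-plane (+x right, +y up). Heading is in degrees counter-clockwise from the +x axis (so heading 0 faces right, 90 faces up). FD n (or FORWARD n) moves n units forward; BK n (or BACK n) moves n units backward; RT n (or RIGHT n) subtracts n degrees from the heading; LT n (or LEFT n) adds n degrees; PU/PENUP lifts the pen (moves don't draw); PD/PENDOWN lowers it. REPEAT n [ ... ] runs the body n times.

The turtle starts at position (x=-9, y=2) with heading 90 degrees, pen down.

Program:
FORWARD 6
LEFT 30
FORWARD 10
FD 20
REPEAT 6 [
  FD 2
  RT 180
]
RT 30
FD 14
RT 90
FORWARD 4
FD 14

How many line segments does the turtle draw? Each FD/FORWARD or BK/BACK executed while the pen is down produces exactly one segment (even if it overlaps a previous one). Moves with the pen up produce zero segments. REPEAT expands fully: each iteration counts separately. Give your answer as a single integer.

Answer: 12

Derivation:
Executing turtle program step by step:
Start: pos=(-9,2), heading=90, pen down
FD 6: (-9,2) -> (-9,8) [heading=90, draw]
LT 30: heading 90 -> 120
FD 10: (-9,8) -> (-14,16.66) [heading=120, draw]
FD 20: (-14,16.66) -> (-24,33.981) [heading=120, draw]
REPEAT 6 [
  -- iteration 1/6 --
  FD 2: (-24,33.981) -> (-25,35.713) [heading=120, draw]
  RT 180: heading 120 -> 300
  -- iteration 2/6 --
  FD 2: (-25,35.713) -> (-24,33.981) [heading=300, draw]
  RT 180: heading 300 -> 120
  -- iteration 3/6 --
  FD 2: (-24,33.981) -> (-25,35.713) [heading=120, draw]
  RT 180: heading 120 -> 300
  -- iteration 4/6 --
  FD 2: (-25,35.713) -> (-24,33.981) [heading=300, draw]
  RT 180: heading 300 -> 120
  -- iteration 5/6 --
  FD 2: (-24,33.981) -> (-25,35.713) [heading=120, draw]
  RT 180: heading 120 -> 300
  -- iteration 6/6 --
  FD 2: (-25,35.713) -> (-24,33.981) [heading=300, draw]
  RT 180: heading 300 -> 120
]
RT 30: heading 120 -> 90
FD 14: (-24,33.981) -> (-24,47.981) [heading=90, draw]
RT 90: heading 90 -> 0
FD 4: (-24,47.981) -> (-20,47.981) [heading=0, draw]
FD 14: (-20,47.981) -> (-6,47.981) [heading=0, draw]
Final: pos=(-6,47.981), heading=0, 12 segment(s) drawn
Segments drawn: 12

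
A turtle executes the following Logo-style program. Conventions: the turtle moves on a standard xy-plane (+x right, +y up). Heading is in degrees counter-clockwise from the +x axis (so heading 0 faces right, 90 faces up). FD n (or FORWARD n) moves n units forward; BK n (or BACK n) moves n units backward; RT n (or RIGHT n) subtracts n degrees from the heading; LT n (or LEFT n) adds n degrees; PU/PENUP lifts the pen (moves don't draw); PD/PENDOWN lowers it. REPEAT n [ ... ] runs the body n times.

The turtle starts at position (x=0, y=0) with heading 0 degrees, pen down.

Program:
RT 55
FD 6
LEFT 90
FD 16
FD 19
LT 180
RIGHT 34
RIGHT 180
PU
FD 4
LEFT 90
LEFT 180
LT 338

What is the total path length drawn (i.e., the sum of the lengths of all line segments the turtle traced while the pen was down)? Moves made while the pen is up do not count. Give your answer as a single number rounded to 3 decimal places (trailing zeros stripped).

Answer: 41

Derivation:
Executing turtle program step by step:
Start: pos=(0,0), heading=0, pen down
RT 55: heading 0 -> 305
FD 6: (0,0) -> (3.441,-4.915) [heading=305, draw]
LT 90: heading 305 -> 35
FD 16: (3.441,-4.915) -> (16.548,4.262) [heading=35, draw]
FD 19: (16.548,4.262) -> (32.112,15.16) [heading=35, draw]
LT 180: heading 35 -> 215
RT 34: heading 215 -> 181
RT 180: heading 181 -> 1
PU: pen up
FD 4: (32.112,15.16) -> (36.111,15.23) [heading=1, move]
LT 90: heading 1 -> 91
LT 180: heading 91 -> 271
LT 338: heading 271 -> 249
Final: pos=(36.111,15.23), heading=249, 3 segment(s) drawn

Segment lengths:
  seg 1: (0,0) -> (3.441,-4.915), length = 6
  seg 2: (3.441,-4.915) -> (16.548,4.262), length = 16
  seg 3: (16.548,4.262) -> (32.112,15.16), length = 19
Total = 41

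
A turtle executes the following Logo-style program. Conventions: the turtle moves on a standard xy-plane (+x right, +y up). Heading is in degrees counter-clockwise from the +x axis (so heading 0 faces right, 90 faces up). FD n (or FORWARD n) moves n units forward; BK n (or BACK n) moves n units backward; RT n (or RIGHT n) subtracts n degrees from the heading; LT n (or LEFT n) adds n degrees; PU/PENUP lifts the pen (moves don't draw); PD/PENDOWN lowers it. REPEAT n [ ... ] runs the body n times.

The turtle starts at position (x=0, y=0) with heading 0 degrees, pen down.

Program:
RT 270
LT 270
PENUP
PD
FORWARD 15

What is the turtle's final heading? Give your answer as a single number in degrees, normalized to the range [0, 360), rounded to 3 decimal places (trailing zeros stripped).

Executing turtle program step by step:
Start: pos=(0,0), heading=0, pen down
RT 270: heading 0 -> 90
LT 270: heading 90 -> 0
PU: pen up
PD: pen down
FD 15: (0,0) -> (15,0) [heading=0, draw]
Final: pos=(15,0), heading=0, 1 segment(s) drawn

Answer: 0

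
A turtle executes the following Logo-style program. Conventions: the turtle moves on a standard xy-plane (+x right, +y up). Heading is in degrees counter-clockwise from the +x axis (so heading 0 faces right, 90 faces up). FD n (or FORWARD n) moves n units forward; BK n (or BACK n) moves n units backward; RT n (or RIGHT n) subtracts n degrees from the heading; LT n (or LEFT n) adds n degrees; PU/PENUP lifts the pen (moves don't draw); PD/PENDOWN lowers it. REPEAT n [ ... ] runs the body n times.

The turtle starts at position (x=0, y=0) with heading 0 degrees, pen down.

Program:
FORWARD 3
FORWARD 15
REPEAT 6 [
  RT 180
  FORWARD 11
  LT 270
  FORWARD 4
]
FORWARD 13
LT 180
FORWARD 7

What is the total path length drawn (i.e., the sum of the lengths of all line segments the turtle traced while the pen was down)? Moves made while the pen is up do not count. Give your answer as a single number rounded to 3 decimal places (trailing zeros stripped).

Answer: 128

Derivation:
Executing turtle program step by step:
Start: pos=(0,0), heading=0, pen down
FD 3: (0,0) -> (3,0) [heading=0, draw]
FD 15: (3,0) -> (18,0) [heading=0, draw]
REPEAT 6 [
  -- iteration 1/6 --
  RT 180: heading 0 -> 180
  FD 11: (18,0) -> (7,0) [heading=180, draw]
  LT 270: heading 180 -> 90
  FD 4: (7,0) -> (7,4) [heading=90, draw]
  -- iteration 2/6 --
  RT 180: heading 90 -> 270
  FD 11: (7,4) -> (7,-7) [heading=270, draw]
  LT 270: heading 270 -> 180
  FD 4: (7,-7) -> (3,-7) [heading=180, draw]
  -- iteration 3/6 --
  RT 180: heading 180 -> 0
  FD 11: (3,-7) -> (14,-7) [heading=0, draw]
  LT 270: heading 0 -> 270
  FD 4: (14,-7) -> (14,-11) [heading=270, draw]
  -- iteration 4/6 --
  RT 180: heading 270 -> 90
  FD 11: (14,-11) -> (14,0) [heading=90, draw]
  LT 270: heading 90 -> 0
  FD 4: (14,0) -> (18,0) [heading=0, draw]
  -- iteration 5/6 --
  RT 180: heading 0 -> 180
  FD 11: (18,0) -> (7,0) [heading=180, draw]
  LT 270: heading 180 -> 90
  FD 4: (7,0) -> (7,4) [heading=90, draw]
  -- iteration 6/6 --
  RT 180: heading 90 -> 270
  FD 11: (7,4) -> (7,-7) [heading=270, draw]
  LT 270: heading 270 -> 180
  FD 4: (7,-7) -> (3,-7) [heading=180, draw]
]
FD 13: (3,-7) -> (-10,-7) [heading=180, draw]
LT 180: heading 180 -> 0
FD 7: (-10,-7) -> (-3,-7) [heading=0, draw]
Final: pos=(-3,-7), heading=0, 16 segment(s) drawn

Segment lengths:
  seg 1: (0,0) -> (3,0), length = 3
  seg 2: (3,0) -> (18,0), length = 15
  seg 3: (18,0) -> (7,0), length = 11
  seg 4: (7,0) -> (7,4), length = 4
  seg 5: (7,4) -> (7,-7), length = 11
  seg 6: (7,-7) -> (3,-7), length = 4
  seg 7: (3,-7) -> (14,-7), length = 11
  seg 8: (14,-7) -> (14,-11), length = 4
  seg 9: (14,-11) -> (14,0), length = 11
  seg 10: (14,0) -> (18,0), length = 4
  seg 11: (18,0) -> (7,0), length = 11
  seg 12: (7,0) -> (7,4), length = 4
  seg 13: (7,4) -> (7,-7), length = 11
  seg 14: (7,-7) -> (3,-7), length = 4
  seg 15: (3,-7) -> (-10,-7), length = 13
  seg 16: (-10,-7) -> (-3,-7), length = 7
Total = 128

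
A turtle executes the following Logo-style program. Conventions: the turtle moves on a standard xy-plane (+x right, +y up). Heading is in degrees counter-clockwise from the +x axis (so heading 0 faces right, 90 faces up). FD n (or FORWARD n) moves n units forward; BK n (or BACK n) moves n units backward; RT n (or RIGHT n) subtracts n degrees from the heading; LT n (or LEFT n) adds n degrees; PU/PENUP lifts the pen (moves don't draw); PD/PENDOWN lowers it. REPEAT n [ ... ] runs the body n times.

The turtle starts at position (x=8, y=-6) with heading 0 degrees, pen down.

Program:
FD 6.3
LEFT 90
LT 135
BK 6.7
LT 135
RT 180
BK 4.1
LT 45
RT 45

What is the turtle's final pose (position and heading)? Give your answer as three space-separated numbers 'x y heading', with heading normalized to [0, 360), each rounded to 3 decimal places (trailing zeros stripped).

Answer: 23.138 -1.262 180

Derivation:
Executing turtle program step by step:
Start: pos=(8,-6), heading=0, pen down
FD 6.3: (8,-6) -> (14.3,-6) [heading=0, draw]
LT 90: heading 0 -> 90
LT 135: heading 90 -> 225
BK 6.7: (14.3,-6) -> (19.038,-1.262) [heading=225, draw]
LT 135: heading 225 -> 0
RT 180: heading 0 -> 180
BK 4.1: (19.038,-1.262) -> (23.138,-1.262) [heading=180, draw]
LT 45: heading 180 -> 225
RT 45: heading 225 -> 180
Final: pos=(23.138,-1.262), heading=180, 3 segment(s) drawn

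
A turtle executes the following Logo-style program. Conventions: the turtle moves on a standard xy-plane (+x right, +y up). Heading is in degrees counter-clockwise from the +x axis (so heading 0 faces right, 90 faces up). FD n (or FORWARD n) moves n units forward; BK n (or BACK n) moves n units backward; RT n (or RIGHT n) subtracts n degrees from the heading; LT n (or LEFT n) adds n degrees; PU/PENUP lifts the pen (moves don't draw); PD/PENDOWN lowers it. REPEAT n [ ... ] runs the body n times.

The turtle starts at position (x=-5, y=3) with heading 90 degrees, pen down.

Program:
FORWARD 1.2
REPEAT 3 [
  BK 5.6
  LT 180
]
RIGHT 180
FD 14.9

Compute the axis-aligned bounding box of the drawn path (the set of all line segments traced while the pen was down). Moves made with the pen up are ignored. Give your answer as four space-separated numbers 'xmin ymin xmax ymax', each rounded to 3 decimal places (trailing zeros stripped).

Answer: -5 -1.4 -5 13.5

Derivation:
Executing turtle program step by step:
Start: pos=(-5,3), heading=90, pen down
FD 1.2: (-5,3) -> (-5,4.2) [heading=90, draw]
REPEAT 3 [
  -- iteration 1/3 --
  BK 5.6: (-5,4.2) -> (-5,-1.4) [heading=90, draw]
  LT 180: heading 90 -> 270
  -- iteration 2/3 --
  BK 5.6: (-5,-1.4) -> (-5,4.2) [heading=270, draw]
  LT 180: heading 270 -> 90
  -- iteration 3/3 --
  BK 5.6: (-5,4.2) -> (-5,-1.4) [heading=90, draw]
  LT 180: heading 90 -> 270
]
RT 180: heading 270 -> 90
FD 14.9: (-5,-1.4) -> (-5,13.5) [heading=90, draw]
Final: pos=(-5,13.5), heading=90, 5 segment(s) drawn

Segment endpoints: x in {-5, -5, -5, -5}, y in {-1.4, 3, 4.2, 13.5}
xmin=-5, ymin=-1.4, xmax=-5, ymax=13.5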